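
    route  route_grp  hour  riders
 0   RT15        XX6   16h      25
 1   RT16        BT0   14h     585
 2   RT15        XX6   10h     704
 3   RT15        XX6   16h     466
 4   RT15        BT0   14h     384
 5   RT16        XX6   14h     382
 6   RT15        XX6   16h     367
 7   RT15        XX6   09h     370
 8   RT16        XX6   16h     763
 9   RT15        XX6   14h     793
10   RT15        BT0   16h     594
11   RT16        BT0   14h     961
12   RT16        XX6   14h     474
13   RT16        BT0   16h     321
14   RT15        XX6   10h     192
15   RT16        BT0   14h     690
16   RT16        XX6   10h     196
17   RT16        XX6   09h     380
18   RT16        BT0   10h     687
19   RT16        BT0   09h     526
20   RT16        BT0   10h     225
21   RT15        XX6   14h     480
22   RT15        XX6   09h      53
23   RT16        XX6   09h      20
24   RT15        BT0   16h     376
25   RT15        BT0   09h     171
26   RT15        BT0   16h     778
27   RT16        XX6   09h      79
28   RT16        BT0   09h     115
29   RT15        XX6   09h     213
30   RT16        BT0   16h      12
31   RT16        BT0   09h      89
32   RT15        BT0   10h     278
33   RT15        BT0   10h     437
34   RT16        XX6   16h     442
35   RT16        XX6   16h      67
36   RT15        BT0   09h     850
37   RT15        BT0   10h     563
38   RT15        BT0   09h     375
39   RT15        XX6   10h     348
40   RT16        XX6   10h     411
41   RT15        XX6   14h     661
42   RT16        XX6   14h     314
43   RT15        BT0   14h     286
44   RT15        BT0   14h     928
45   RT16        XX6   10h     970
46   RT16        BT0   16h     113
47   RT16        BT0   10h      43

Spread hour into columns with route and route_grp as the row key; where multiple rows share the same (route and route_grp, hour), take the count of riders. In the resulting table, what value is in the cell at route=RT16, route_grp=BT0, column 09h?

3

Rows with route=RT16, route_grp=BT0 and hour=09h: riders values are 526, 115, 89.
3 rows match — count = 3.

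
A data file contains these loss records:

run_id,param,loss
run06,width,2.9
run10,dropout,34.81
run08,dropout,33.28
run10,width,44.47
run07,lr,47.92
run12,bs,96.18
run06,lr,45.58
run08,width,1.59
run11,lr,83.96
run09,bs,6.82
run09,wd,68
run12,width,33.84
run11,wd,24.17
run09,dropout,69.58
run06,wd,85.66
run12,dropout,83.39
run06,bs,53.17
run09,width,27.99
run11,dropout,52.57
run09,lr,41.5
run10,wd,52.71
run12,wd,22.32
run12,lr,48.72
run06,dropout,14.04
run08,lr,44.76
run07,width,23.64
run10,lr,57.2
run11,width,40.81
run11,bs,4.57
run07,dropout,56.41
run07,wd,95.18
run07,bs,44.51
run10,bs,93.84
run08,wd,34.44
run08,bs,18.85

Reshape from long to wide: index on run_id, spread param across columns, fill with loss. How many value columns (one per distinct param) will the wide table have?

5 distinct param values: wd, bs, width, dropout, lr.

5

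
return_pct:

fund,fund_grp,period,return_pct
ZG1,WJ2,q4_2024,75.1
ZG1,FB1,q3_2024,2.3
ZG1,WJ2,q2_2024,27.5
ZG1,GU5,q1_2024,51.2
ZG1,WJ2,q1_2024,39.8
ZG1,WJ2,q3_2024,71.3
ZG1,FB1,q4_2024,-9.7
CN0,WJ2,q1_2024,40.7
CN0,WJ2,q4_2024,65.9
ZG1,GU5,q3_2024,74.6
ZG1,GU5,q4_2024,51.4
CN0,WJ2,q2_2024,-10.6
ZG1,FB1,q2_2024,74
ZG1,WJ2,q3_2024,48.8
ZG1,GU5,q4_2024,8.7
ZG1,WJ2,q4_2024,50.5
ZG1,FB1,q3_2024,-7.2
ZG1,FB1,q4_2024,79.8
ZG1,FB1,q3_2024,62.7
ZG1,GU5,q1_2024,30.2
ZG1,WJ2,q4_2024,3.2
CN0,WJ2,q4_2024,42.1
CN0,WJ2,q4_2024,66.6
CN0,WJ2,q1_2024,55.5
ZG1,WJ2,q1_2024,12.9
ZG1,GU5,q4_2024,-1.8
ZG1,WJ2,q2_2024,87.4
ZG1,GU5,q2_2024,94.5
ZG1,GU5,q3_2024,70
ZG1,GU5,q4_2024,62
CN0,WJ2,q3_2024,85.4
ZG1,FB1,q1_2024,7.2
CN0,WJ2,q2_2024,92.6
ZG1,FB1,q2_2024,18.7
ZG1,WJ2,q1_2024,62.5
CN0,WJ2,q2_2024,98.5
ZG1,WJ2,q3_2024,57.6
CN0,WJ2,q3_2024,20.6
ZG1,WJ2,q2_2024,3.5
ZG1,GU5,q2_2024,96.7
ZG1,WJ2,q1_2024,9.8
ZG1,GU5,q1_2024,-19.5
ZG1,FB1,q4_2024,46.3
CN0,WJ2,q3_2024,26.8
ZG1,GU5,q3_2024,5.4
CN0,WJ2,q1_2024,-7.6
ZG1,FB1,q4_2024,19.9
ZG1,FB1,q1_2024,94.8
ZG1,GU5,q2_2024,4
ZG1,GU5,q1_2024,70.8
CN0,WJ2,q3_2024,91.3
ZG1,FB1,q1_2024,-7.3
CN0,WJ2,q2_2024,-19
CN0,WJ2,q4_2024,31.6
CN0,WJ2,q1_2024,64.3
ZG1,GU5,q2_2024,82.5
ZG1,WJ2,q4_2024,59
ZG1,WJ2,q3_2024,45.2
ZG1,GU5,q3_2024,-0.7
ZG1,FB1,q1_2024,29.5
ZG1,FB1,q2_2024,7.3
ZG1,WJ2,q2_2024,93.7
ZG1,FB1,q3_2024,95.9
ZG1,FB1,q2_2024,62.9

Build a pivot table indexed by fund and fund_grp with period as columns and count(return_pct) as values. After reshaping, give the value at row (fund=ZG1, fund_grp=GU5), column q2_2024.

Rows with fund=ZG1, fund_grp=GU5 and period=q2_2024: return_pct values are 94.5, 96.7, 4, 82.5.
4 rows match — count = 4.

4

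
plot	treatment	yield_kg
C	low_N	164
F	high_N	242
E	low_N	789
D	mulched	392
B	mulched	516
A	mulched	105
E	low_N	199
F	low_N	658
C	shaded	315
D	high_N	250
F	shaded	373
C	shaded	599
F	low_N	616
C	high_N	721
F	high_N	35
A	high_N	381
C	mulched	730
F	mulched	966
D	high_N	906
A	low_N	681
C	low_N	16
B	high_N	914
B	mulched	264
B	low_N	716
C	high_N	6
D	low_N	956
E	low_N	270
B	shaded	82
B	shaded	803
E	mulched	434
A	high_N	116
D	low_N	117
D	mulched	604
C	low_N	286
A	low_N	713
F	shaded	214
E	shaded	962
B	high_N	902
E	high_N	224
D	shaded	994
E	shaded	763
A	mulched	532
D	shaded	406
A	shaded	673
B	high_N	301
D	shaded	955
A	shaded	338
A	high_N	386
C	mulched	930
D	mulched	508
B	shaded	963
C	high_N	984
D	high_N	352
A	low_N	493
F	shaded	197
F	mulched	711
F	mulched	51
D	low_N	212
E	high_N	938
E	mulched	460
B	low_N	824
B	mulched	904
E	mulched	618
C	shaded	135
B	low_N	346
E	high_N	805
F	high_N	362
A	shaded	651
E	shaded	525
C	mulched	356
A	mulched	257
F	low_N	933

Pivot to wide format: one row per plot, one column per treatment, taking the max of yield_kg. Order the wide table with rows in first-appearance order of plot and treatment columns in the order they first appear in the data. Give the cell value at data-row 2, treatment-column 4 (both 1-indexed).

With rows in first-appearance order of plot, row 2 is plot=F. treatment columns in first-appearance order: low_N, high_N, mulched, shaded; column 4 is shaded.
Long rows with plot=F, treatment=shaded: max(373, 214, 197) = 373.

373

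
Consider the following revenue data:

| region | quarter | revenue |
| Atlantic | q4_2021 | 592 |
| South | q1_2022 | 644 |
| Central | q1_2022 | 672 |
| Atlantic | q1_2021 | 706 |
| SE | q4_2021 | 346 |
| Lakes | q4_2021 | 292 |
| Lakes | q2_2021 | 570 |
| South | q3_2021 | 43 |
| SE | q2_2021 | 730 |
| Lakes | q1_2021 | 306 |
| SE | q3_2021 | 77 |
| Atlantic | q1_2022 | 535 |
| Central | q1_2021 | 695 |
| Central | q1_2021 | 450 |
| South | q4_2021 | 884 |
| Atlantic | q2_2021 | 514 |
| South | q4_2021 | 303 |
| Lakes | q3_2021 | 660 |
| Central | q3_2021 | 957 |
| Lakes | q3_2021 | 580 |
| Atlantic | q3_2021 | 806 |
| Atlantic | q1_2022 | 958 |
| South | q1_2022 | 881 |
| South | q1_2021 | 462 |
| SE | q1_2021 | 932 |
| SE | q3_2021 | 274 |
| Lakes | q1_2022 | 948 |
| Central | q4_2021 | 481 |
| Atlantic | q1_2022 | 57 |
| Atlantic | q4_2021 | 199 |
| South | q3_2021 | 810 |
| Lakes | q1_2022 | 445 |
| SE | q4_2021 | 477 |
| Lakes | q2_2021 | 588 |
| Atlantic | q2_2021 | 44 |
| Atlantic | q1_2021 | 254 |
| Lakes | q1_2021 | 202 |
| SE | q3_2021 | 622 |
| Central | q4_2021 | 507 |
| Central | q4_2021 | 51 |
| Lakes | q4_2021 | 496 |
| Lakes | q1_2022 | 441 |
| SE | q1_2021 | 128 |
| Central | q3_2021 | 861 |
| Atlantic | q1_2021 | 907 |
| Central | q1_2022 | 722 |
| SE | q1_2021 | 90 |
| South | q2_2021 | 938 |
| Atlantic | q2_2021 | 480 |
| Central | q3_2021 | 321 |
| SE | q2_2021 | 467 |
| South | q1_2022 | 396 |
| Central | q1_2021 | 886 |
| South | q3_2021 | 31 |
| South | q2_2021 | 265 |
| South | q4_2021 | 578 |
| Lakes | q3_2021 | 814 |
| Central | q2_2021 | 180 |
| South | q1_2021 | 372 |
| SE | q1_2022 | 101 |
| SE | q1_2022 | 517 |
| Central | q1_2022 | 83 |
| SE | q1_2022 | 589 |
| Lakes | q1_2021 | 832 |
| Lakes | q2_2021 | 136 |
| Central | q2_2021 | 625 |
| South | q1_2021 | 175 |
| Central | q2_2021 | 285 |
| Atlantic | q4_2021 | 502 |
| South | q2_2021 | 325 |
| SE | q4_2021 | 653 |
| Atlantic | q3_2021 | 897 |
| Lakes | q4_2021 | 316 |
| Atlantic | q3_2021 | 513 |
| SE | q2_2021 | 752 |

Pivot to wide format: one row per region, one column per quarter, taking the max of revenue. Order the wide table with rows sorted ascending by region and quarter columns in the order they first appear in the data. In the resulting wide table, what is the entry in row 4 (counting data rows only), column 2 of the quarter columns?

589

With rows sorted ascending by region, row 4 is region=SE. quarter columns in first-appearance order: q4_2021, q1_2022, q1_2021, q2_2021, q3_2021; column 2 is q1_2022.
Long rows with region=SE, quarter=q1_2022: max(101, 517, 589) = 589.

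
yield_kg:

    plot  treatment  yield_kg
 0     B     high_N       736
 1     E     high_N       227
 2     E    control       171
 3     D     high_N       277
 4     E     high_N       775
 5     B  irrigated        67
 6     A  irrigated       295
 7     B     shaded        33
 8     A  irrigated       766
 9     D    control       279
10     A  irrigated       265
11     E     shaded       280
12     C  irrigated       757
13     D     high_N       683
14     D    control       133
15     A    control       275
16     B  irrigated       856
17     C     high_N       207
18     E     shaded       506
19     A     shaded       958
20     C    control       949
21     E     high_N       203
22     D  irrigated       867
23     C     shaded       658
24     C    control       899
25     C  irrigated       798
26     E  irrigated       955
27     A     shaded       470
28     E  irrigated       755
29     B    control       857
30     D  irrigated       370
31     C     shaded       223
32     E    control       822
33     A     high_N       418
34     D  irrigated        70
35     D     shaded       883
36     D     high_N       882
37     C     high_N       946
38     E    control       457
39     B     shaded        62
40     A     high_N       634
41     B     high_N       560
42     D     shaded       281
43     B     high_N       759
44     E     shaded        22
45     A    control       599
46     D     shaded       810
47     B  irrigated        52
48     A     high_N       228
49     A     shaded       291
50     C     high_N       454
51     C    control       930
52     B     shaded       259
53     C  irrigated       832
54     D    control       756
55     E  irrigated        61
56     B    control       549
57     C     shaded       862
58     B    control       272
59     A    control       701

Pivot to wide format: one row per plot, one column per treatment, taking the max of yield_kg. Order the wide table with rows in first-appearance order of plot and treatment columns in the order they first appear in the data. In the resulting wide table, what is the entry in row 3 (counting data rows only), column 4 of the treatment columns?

With rows in first-appearance order of plot, row 3 is plot=D. treatment columns in first-appearance order: high_N, control, irrigated, shaded; column 4 is shaded.
Long rows with plot=D, treatment=shaded: max(883, 281, 810) = 883.

883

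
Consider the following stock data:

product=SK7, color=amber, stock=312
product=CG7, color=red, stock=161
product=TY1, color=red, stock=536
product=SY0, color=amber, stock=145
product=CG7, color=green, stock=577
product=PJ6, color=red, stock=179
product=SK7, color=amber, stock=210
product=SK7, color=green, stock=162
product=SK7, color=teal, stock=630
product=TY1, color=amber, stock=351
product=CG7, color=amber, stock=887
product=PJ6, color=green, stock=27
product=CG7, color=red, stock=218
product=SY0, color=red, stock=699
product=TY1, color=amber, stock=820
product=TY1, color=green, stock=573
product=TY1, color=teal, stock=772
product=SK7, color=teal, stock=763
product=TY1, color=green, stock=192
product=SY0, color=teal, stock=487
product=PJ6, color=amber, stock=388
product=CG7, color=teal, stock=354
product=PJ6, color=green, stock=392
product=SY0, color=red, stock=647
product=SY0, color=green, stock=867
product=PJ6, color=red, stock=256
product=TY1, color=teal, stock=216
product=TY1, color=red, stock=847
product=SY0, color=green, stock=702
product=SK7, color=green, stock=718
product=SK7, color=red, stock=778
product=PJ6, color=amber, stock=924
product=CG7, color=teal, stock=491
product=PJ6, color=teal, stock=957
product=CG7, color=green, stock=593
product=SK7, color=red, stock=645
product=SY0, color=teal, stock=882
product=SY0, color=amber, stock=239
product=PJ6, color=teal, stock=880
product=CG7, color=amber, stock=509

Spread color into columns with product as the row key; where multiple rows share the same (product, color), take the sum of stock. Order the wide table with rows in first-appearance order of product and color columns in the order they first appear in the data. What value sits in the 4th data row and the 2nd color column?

1346

With rows in first-appearance order of product, row 4 is product=SY0. color columns in first-appearance order: amber, red, green, teal; column 2 is red.
Long rows with product=SY0, color=red: 699 + 647 = 1346.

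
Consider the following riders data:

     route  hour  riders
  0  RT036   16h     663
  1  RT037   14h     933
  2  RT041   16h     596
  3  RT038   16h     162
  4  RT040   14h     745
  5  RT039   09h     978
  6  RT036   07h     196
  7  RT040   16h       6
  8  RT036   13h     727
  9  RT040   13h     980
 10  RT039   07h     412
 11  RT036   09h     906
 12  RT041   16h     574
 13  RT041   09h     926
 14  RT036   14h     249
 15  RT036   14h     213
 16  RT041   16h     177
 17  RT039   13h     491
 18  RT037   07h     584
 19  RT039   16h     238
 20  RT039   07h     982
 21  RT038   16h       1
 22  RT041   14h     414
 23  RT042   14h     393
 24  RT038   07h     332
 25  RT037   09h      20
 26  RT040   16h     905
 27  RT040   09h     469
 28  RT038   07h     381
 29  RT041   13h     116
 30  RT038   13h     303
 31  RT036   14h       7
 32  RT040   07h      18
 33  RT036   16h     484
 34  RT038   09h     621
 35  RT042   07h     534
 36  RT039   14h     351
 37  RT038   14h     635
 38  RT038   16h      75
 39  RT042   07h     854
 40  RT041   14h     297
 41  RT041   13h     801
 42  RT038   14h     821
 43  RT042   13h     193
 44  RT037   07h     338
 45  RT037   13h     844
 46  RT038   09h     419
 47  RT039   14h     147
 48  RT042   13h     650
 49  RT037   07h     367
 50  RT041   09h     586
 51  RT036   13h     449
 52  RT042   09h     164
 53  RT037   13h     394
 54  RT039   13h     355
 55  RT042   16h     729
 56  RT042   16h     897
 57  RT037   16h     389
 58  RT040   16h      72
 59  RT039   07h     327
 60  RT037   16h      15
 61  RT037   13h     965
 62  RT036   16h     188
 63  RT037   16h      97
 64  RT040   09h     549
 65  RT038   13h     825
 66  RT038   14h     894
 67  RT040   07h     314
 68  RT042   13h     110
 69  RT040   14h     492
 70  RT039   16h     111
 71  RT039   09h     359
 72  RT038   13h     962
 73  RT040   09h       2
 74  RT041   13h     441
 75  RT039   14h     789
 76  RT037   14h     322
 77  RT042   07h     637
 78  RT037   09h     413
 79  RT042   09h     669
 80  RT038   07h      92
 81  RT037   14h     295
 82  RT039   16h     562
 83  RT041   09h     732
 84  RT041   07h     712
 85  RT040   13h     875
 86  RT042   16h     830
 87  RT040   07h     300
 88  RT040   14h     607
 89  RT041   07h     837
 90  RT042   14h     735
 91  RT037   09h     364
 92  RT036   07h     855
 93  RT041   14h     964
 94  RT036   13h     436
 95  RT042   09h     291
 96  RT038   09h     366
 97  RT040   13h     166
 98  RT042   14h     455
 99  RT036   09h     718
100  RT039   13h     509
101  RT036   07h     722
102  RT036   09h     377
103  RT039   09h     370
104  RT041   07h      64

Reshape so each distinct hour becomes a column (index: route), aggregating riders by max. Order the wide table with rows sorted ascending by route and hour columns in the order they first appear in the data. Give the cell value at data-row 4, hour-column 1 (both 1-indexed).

With rows sorted ascending by route, row 4 is route=RT039. hour columns in first-appearance order: 16h, 14h, 09h, 07h, 13h; column 1 is 16h.
Long rows with route=RT039, hour=16h: max(238, 111, 562) = 562.

562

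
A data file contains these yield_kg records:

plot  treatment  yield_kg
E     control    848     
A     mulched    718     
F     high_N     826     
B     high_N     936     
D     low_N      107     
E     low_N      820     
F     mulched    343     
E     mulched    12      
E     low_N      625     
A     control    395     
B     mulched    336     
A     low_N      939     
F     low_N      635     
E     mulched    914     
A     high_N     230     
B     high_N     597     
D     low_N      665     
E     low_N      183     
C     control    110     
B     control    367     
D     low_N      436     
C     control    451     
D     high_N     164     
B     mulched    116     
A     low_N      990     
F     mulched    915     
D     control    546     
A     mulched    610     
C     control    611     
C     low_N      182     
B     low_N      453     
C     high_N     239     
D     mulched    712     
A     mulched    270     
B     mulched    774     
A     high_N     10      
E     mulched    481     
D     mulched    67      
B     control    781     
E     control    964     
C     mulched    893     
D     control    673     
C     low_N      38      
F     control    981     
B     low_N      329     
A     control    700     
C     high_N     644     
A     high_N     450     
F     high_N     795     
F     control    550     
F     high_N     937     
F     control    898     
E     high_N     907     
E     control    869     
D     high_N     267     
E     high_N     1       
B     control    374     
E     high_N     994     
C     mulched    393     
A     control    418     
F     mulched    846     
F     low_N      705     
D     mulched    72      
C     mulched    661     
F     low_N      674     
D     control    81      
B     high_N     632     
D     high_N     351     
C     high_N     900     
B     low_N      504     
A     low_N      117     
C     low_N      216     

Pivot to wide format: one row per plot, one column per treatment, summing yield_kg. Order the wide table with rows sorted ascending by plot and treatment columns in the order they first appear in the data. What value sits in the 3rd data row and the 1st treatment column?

1172

With rows sorted ascending by plot, row 3 is plot=C. treatment columns in first-appearance order: control, mulched, high_N, low_N; column 1 is control.
Long rows with plot=C, treatment=control: 110 + 451 + 611 = 1172.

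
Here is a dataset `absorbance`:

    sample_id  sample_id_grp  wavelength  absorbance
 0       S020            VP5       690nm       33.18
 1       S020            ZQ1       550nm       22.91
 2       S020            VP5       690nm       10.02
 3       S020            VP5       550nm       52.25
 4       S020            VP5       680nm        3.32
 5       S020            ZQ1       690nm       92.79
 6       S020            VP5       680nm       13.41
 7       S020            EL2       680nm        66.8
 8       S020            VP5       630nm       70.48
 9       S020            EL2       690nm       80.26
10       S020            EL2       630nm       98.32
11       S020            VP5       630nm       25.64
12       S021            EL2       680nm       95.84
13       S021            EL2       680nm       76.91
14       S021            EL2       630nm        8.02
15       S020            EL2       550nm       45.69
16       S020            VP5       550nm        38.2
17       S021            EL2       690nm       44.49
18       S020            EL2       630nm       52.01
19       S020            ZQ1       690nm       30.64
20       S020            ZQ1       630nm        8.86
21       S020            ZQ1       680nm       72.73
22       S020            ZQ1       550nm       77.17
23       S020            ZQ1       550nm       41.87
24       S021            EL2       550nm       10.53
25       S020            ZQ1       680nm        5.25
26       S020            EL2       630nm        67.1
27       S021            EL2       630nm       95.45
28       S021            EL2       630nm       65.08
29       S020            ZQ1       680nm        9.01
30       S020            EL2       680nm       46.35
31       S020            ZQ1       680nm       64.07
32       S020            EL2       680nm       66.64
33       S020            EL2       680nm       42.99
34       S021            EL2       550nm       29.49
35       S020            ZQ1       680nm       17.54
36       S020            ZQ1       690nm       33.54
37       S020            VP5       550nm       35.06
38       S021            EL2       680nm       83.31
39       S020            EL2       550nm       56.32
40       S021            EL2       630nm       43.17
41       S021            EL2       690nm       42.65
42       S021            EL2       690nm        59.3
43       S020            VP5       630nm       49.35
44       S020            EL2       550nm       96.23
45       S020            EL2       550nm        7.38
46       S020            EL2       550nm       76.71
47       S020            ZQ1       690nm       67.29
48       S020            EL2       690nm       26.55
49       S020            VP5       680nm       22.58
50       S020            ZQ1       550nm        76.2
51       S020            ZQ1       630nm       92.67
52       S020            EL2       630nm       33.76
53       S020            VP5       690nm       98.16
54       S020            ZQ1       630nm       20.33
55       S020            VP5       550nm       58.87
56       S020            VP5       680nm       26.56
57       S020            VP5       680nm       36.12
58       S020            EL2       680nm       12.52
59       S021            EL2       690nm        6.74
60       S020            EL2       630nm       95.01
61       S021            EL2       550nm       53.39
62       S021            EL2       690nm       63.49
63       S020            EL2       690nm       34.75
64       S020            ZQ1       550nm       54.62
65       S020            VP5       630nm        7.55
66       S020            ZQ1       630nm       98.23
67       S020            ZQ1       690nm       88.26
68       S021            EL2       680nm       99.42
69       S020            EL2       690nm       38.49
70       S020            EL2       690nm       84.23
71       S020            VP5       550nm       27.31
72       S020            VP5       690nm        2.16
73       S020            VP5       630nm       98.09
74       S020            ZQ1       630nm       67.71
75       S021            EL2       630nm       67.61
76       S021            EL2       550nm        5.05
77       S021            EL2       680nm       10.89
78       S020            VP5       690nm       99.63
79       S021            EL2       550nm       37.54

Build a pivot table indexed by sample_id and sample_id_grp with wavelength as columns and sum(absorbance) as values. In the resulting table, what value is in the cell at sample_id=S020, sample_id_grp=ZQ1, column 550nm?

Rows with sample_id=S020, sample_id_grp=ZQ1 and wavelength=550nm: absorbance values are 22.91, 77.17, 41.87, 76.2, 54.62.
22.91 + 77.17 + 41.87 + 76.2 + 54.62 = 272.77.

272.77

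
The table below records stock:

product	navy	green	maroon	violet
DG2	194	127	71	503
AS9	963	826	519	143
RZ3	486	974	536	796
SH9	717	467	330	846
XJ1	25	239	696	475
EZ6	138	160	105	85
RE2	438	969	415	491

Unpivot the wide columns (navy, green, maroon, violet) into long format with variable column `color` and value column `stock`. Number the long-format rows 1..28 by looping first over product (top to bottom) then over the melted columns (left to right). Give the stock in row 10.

28 rows total (7 × 4). Row 10: index ⌊(10-1)/4⌋ = 2 into product → RZ3; (10-1) mod 4 = 1 into the melted columns → green.
So row 10 is (RZ3, green, 974); stock = 974.

974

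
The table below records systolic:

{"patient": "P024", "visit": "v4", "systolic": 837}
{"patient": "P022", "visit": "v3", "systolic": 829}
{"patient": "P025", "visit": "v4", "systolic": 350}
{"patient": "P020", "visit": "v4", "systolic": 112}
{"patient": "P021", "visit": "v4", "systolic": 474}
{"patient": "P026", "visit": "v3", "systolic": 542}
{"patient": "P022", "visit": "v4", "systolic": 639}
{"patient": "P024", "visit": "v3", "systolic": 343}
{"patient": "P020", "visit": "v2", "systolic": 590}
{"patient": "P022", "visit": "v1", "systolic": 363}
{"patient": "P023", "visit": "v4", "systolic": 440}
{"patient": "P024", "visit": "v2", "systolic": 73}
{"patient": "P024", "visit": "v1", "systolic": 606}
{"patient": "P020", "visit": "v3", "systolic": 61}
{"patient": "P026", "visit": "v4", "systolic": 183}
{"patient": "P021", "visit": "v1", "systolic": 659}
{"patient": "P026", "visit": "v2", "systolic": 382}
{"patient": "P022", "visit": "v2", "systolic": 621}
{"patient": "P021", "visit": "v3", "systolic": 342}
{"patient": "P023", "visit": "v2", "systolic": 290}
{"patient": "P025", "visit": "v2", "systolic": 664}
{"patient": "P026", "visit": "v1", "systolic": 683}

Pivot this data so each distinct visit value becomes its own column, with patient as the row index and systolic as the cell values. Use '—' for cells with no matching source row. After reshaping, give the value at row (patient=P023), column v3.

—

No long-format row has patient=P023 and visit=v3, so the cell is —.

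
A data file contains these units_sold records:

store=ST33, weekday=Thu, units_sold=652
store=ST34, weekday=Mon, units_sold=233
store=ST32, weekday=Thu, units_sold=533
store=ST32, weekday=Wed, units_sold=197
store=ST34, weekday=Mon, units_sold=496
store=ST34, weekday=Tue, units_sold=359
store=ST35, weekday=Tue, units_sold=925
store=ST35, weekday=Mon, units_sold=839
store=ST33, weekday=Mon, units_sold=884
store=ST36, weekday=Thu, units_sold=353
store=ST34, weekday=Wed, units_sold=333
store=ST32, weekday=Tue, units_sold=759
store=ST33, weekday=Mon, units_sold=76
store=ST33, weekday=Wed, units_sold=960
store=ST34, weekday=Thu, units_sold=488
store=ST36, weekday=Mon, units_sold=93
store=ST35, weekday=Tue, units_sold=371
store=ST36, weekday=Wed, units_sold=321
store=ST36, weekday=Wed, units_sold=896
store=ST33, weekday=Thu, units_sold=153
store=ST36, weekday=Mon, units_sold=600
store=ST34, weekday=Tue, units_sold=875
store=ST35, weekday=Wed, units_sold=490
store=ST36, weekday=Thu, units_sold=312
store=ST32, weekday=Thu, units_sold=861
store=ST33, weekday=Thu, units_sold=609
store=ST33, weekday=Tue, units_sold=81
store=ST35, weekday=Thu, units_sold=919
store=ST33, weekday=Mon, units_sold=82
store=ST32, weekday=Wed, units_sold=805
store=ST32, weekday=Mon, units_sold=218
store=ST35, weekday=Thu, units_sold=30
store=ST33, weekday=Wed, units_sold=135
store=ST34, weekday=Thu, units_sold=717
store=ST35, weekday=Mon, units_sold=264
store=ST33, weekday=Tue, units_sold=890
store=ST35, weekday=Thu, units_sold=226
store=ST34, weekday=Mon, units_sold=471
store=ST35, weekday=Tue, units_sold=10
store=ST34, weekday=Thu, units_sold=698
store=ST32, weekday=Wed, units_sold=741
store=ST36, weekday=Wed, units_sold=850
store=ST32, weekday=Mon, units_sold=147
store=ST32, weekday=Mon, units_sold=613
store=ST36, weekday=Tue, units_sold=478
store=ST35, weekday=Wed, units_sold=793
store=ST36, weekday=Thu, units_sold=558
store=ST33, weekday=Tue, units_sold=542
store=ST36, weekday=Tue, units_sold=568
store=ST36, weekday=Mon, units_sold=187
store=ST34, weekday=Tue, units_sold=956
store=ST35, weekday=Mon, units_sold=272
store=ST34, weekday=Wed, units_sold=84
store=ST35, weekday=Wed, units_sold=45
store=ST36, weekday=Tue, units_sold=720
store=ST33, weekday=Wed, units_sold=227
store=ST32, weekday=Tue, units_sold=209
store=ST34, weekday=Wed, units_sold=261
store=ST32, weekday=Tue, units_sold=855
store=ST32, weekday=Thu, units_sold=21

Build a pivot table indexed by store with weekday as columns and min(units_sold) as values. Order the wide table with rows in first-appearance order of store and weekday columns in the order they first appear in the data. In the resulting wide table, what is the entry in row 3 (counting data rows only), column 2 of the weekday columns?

147

With rows in first-appearance order of store, row 3 is store=ST32. weekday columns in first-appearance order: Thu, Mon, Wed, Tue; column 2 is Mon.
Long rows with store=ST32, weekday=Mon: min(218, 147, 613) = 147.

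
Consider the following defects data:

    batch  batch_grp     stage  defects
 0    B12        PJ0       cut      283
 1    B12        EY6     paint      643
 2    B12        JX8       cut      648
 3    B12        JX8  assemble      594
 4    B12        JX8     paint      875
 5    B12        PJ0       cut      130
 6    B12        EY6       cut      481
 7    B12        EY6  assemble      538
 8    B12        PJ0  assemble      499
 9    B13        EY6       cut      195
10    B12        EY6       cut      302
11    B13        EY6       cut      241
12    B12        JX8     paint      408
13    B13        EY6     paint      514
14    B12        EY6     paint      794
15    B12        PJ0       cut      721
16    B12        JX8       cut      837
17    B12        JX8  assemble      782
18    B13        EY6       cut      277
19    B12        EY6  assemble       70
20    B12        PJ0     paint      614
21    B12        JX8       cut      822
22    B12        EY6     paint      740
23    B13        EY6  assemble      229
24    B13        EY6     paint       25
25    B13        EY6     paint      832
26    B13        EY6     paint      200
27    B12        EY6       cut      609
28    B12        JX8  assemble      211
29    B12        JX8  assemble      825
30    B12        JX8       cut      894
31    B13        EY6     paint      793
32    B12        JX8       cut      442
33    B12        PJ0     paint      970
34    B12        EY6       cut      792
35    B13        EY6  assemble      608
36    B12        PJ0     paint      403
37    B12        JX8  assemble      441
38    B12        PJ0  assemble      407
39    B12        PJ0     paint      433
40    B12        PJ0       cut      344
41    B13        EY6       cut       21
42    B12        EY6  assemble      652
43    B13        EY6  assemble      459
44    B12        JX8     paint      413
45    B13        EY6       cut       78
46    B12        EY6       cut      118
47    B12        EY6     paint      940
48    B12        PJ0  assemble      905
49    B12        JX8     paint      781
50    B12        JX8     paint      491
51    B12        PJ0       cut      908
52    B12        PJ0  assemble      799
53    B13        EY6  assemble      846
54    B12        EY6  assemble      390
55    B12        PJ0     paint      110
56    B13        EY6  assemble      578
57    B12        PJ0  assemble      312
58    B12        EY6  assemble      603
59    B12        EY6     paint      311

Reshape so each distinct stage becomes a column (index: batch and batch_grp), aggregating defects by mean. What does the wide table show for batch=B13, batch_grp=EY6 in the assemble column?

544

Rows with batch=B13, batch_grp=EY6 and stage=assemble: defects values are 229, 608, 459, 846, 578.
(229 + 608 + 459 + 846 + 578) / 5 = 544.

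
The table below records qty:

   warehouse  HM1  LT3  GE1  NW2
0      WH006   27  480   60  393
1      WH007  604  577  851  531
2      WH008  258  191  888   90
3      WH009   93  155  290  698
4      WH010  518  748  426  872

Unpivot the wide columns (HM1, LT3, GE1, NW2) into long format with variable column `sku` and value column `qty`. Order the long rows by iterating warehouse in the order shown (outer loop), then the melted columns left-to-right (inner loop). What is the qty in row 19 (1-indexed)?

426

20 rows total (5 × 4). Row 19: index ⌊(19-1)/4⌋ = 4 into warehouse → WH010; (19-1) mod 4 = 2 into the melted columns → GE1.
So row 19 is (WH010, GE1, 426); qty = 426.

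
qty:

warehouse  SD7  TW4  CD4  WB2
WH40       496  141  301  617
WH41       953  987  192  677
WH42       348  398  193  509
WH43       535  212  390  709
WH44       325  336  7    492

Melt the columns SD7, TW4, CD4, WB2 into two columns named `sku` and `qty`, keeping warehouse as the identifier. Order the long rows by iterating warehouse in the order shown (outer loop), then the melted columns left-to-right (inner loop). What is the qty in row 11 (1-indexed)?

193

20 rows total (5 × 4). Row 11: index ⌊(11-1)/4⌋ = 2 into warehouse → WH42; (11-1) mod 4 = 2 into the melted columns → CD4.
So row 11 is (WH42, CD4, 193); qty = 193.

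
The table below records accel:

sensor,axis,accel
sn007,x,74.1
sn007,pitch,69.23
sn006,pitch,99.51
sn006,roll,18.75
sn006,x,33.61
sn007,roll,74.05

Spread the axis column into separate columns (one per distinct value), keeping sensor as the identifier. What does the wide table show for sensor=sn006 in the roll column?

18.75

Wide layout: rows indexed by sensor, columns are the 3 distinct axis values (x, pitch, roll).
Cell (sensor=sn006, axis=roll) draws from the long row where sensor=sn006 and axis=roll, which has accel=18.75.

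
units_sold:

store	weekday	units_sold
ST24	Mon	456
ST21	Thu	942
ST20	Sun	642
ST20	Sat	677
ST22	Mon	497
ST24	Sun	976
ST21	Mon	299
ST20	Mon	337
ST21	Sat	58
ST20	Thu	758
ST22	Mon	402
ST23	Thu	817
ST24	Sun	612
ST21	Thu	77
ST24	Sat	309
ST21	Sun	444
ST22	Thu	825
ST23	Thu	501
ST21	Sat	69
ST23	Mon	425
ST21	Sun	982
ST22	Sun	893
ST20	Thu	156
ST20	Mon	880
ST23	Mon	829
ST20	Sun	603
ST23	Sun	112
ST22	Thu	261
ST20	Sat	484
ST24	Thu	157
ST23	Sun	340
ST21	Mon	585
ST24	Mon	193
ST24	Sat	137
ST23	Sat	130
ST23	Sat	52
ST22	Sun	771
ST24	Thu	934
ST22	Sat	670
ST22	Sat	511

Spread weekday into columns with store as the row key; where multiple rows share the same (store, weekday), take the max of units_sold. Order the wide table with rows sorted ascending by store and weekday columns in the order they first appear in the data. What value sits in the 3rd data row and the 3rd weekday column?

With rows sorted ascending by store, row 3 is store=ST22. weekday columns in first-appearance order: Mon, Thu, Sun, Sat; column 3 is Sun.
Long rows with store=ST22, weekday=Sun: max(893, 771) = 893.

893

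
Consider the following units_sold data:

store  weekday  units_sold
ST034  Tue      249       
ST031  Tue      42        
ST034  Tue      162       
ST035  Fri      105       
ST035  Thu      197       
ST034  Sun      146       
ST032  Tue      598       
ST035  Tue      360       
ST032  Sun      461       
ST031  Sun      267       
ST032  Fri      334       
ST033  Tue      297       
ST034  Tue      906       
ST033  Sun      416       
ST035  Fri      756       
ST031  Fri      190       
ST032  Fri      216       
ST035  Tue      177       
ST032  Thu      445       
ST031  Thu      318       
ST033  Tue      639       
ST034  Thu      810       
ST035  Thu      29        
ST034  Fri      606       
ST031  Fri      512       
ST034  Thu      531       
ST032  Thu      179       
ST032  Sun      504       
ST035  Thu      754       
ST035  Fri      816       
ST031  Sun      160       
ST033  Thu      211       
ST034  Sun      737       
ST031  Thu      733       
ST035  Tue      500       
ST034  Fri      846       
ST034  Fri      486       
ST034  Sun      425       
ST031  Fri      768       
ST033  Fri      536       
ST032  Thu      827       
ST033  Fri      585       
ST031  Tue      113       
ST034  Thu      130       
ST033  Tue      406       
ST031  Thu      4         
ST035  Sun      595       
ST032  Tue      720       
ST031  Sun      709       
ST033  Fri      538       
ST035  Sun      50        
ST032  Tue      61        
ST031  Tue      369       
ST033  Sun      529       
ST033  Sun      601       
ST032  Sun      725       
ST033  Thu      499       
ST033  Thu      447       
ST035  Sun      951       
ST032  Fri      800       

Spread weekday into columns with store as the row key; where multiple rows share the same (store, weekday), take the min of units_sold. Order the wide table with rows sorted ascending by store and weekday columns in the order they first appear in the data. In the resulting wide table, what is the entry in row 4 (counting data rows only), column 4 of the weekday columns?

146

With rows sorted ascending by store, row 4 is store=ST034. weekday columns in first-appearance order: Tue, Fri, Thu, Sun; column 4 is Sun.
Long rows with store=ST034, weekday=Sun: min(146, 737, 425) = 146.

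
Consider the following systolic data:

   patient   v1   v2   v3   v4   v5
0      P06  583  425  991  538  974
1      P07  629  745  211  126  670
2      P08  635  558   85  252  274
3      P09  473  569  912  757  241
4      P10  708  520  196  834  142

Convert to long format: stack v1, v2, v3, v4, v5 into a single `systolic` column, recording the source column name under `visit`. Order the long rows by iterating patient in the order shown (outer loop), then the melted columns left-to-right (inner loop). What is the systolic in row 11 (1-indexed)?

635

25 rows total (5 × 5). Row 11: index ⌊(11-1)/5⌋ = 2 into patient → P08; (11-1) mod 5 = 0 into the melted columns → v1.
So row 11 is (P08, v1, 635); systolic = 635.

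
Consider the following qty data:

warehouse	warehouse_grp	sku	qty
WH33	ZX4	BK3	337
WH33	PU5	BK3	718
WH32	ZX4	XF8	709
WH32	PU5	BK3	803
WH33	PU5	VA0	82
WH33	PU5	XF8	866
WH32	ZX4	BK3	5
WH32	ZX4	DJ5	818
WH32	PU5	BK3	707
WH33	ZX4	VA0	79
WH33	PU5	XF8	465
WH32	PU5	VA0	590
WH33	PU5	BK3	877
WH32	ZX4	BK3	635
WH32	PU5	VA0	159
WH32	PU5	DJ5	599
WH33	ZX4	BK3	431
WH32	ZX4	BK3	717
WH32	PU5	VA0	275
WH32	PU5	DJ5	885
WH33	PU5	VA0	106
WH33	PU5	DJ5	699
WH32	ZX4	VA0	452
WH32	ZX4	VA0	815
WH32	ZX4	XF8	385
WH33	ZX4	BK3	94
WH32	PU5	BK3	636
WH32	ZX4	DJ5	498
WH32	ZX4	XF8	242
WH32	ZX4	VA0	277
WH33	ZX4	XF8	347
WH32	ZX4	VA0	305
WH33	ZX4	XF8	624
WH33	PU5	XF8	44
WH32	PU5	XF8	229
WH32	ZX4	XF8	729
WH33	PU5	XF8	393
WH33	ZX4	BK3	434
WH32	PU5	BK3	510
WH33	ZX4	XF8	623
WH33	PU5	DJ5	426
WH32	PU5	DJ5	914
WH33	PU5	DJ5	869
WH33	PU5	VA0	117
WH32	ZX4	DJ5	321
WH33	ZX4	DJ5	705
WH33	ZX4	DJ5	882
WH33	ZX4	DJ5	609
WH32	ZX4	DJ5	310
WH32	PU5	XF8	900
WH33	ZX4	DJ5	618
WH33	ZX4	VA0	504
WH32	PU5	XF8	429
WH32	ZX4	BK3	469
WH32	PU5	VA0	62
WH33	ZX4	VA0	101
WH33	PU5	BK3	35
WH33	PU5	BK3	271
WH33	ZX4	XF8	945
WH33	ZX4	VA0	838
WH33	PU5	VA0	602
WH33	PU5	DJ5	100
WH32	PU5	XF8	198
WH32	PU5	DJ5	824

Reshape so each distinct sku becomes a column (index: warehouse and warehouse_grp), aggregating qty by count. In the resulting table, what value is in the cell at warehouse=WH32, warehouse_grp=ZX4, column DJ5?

4

Rows with warehouse=WH32, warehouse_grp=ZX4 and sku=DJ5: qty values are 818, 498, 321, 310.
4 rows match — count = 4.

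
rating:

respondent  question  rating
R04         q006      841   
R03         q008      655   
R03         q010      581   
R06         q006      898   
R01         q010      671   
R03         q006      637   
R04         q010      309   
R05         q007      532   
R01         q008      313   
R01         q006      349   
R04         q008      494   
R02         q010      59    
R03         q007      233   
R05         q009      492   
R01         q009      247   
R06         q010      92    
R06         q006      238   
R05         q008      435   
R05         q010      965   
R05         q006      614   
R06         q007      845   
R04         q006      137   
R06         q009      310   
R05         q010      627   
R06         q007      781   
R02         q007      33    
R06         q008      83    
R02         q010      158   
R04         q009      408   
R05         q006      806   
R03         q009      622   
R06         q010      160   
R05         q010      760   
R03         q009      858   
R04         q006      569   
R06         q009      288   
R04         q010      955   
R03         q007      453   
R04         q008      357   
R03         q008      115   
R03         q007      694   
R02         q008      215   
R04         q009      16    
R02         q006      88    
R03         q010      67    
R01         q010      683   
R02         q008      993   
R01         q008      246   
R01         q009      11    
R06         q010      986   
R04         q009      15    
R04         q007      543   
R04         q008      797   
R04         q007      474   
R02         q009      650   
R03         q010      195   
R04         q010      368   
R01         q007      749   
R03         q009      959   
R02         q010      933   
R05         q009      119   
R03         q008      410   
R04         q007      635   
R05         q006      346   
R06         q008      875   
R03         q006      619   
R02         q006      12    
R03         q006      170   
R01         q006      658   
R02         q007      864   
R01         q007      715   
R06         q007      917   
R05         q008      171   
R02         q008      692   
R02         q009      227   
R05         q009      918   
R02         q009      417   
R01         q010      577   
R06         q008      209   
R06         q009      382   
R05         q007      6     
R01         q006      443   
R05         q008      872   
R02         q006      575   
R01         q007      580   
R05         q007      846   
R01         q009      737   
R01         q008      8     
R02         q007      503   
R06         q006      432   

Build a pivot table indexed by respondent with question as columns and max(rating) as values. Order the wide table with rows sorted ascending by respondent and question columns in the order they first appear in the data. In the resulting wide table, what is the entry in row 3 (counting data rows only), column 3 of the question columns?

With rows sorted ascending by respondent, row 3 is respondent=R03. question columns in first-appearance order: q006, q008, q010, q007, q009; column 3 is q010.
Long rows with respondent=R03, question=q010: max(581, 67, 195) = 581.

581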